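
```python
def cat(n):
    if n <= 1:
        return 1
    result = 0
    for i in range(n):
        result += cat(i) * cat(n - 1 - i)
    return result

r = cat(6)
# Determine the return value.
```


cat(6)
= sum of cat(i) * cat(6-1-i) for i in 0..5
First compute sub-values bottom-up:
  cat(0) = 1, cat(1) = 1
  cat(2) = 1*1 + 1*1 = 2
  cat(3) = 1*2 + 1*1 + 2*1 = 5
  cat(4) = 1*5 + 1*2 + 2*1 + 5*1 = 14
  cat(5) = 1*14 + 1*5 + 2*2 + 5*1 + 14*1 = 42
Now cat(6):
  cat(0)*cat(5) = 1*42 = 42
  cat(1)*cat(4) = 1*14 = 14
  cat(2)*cat(3) = 2*5 = 10
  cat(3)*cat(2) = 5*2 = 10
  cat(4)*cat(1) = 14*1 = 14
  cat(5)*cat(0) = 42*1 = 42
= 42 + 14 + 10 + 10 + 14 + 42
= 132


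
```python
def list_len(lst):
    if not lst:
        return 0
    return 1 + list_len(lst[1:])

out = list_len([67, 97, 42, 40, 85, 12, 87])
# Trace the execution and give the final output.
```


list_len([67, 97, 42, 40, 85, 12, 87])
= 1 + list_len([97, 42, 40, 85, 12, 87])
= 1 + 1 + list_len([42, 40, 85, 12, 87])
= 1 + 1 + 1 + list_len([40, 85, 12, 87])
= 1 + 1 + 1 + 1 + list_len([85, 12, 87])
= 1 + 1 + 1 + 1 + 1 + list_len([12, 87])
= 1 + 1 + 1 + 1 + 1 + 1 + list_len([87])
= 1 + 1 + 1 + 1 + 1 + 1 + 1 + list_len([])
= 1 + 1 + 1 + 1 + 1 + 1 + 1 + 0
= 7


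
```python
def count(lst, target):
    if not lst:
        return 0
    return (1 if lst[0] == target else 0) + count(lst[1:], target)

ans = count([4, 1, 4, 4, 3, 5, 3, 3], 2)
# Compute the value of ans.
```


count([4, 1, 4, 4, 3, 5, 3, 3], 2)
lst[0]=4 != 2: 0 + count([1, 4, 4, 3, 5, 3, 3], 2)
lst[0]=1 != 2: 0 + count([4, 4, 3, 5, 3, 3], 2)
lst[0]=4 != 2: 0 + count([4, 3, 5, 3, 3], 2)
lst[0]=4 != 2: 0 + count([3, 5, 3, 3], 2)
lst[0]=3 != 2: 0 + count([5, 3, 3], 2)
lst[0]=5 != 2: 0 + count([3, 3], 2)
lst[0]=3 != 2: 0 + count([3], 2)
lst[0]=3 != 2: 0 + count([], 2)
= 0


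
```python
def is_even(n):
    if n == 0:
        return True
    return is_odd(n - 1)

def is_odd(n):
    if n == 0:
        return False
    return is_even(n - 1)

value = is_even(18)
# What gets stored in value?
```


is_even(18)
= is_odd(17)
= is_even(16)
= is_odd(15)
= is_even(14)
= is_odd(13)
= is_even(12)
= is_odd(11)
= is_even(10)
= is_odd(9)
= is_even(8)
= is_odd(7)
= is_even(6)
= is_odd(5)
= is_even(4)
= is_odd(3)
= is_even(2)
= is_odd(1)
= is_even(0)
n == 0: return True
= True


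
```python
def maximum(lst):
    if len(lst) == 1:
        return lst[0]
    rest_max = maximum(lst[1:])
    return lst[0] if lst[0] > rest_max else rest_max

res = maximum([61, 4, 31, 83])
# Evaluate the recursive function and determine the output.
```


maximum([61, 4, 31, 83])
= compare 61 with maximum([4, 31, 83])
= compare 4 with maximum([31, 83])
= compare 31 with maximum([83])
Base: maximum([83]) = 83
compare 31 with 83: max = 83
compare 4 with 83: max = 83
compare 61 with 83: max = 83
= 83


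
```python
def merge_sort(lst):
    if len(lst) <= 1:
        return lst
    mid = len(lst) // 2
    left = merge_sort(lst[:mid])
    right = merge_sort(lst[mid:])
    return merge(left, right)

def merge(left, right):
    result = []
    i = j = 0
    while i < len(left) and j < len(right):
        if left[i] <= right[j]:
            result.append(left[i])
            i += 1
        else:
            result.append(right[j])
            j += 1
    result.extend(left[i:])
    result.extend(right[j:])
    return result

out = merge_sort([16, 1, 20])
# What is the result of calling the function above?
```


merge_sort([16, 1, 20])
Split into [16] and [1, 20]
Left sorted: [16]
Right sorted: [1, 20]
Merge [16] and [1, 20]
= [1, 16, 20]


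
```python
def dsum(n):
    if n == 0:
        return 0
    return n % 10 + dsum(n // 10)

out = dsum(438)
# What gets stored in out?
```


dsum(438)
= 8 + dsum(43)
= 8 + 3 + dsum(4)
= 8 + 3 + 4 + dsum(0)
= 8 + 3 + 4 + 0
= 15


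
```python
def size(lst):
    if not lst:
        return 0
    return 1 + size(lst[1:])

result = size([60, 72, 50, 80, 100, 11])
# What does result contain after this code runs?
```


size([60, 72, 50, 80, 100, 11])
= 1 + size([72, 50, 80, 100, 11])
= 1 + 1 + size([50, 80, 100, 11])
= 1 + 1 + 1 + size([80, 100, 11])
= 1 + 1 + 1 + 1 + size([100, 11])
= 1 + 1 + 1 + 1 + 1 + size([11])
= 1 + 1 + 1 + 1 + 1 + 1 + size([])
= 1 + 1 + 1 + 1 + 1 + 1 + 0
= 6


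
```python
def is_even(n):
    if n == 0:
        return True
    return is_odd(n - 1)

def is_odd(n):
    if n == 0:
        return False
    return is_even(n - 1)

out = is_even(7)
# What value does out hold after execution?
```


is_even(7)
= is_odd(6)
= is_even(5)
= is_odd(4)
= is_even(3)
= is_odd(2)
= is_even(1)
= is_odd(0)
n == 0: return False
= False


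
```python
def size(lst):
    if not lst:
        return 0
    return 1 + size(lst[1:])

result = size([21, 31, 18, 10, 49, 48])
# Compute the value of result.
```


size([21, 31, 18, 10, 49, 48])
= 1 + size([31, 18, 10, 49, 48])
= 1 + 1 + size([18, 10, 49, 48])
= 1 + 1 + 1 + size([10, 49, 48])
= 1 + 1 + 1 + 1 + size([49, 48])
= 1 + 1 + 1 + 1 + 1 + size([48])
= 1 + 1 + 1 + 1 + 1 + 1 + size([])
= 1 + 1 + 1 + 1 + 1 + 1 + 0
= 6


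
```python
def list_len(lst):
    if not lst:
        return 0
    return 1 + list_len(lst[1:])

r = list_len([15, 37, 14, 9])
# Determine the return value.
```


list_len([15, 37, 14, 9])
= 1 + list_len([37, 14, 9])
= 1 + 1 + list_len([14, 9])
= 1 + 1 + 1 + list_len([9])
= 1 + 1 + 1 + 1 + list_len([])
= 1 + 1 + 1 + 1 + 0
= 4


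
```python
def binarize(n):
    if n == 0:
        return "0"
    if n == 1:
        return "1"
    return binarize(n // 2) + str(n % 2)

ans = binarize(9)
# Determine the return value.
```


binarize(9)
= binarize(4) + "1"
= binarize(2) + "0" + "1"
= binarize(1) + "0" + "0" + "1"
= "1" + "0" + "0" + "1"
= "1001"


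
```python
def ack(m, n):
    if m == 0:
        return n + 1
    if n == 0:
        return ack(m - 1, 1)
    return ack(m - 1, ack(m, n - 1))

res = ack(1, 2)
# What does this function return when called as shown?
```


ack(1, 2)
= ack(0, ack(1, 1))
First compute ack(1, 1) = 3
= ack(0, 3)
= 4


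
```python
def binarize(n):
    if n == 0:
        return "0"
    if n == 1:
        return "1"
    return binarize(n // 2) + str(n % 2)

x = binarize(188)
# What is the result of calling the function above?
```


binarize(188)
= binarize(94) + "0"
= binarize(47) + "0" + "0"
= binarize(23) + "1" + "0" + "0"
= binarize(11) + "1" + "1" + "0" + "0"
= binarize(5) + "1" + "1" + "1" + "0" + "0"
= binarize(2) + "1" + "1" + "1" + "1" + "0" + "0"
= binarize(1) + "0" + "1" + "1" + "1" + "1" + "0" + "0"
= "1" + "0" + "1" + "1" + "1" + "1" + "0" + "0"
= "10111100"


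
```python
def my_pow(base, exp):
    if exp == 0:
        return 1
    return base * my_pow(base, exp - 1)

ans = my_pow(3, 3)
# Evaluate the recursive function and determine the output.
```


my_pow(3, 3)
= 3 * my_pow(3, 2)
= 3 * 3 * my_pow(3, 1)
= 3 * 3 * 3 * my_pow(3, 0)
= 3 * 3 * 3 * 1
= 27


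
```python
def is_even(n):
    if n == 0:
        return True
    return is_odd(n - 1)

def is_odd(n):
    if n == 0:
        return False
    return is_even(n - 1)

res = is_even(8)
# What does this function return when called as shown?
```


is_even(8)
= is_odd(7)
= is_even(6)
= is_odd(5)
= is_even(4)
= is_odd(3)
= is_even(2)
= is_odd(1)
= is_even(0)
n == 0: return True
= True


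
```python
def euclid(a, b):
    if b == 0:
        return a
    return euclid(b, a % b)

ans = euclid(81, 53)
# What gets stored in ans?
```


euclid(81, 53)
= euclid(53, 81 % 53) = euclid(53, 28)
= euclid(28, 53 % 28) = euclid(28, 25)
= euclid(25, 28 % 25) = euclid(25, 3)
= euclid(3, 25 % 3) = euclid(3, 1)
= euclid(1, 3 % 1) = euclid(1, 0)
b == 0, return a = 1


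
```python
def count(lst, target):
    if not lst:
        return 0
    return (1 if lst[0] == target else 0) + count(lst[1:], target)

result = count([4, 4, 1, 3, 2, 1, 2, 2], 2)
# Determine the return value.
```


count([4, 4, 1, 3, 2, 1, 2, 2], 2)
lst[0]=4 != 2: 0 + count([4, 1, 3, 2, 1, 2, 2], 2)
lst[0]=4 != 2: 0 + count([1, 3, 2, 1, 2, 2], 2)
lst[0]=1 != 2: 0 + count([3, 2, 1, 2, 2], 2)
lst[0]=3 != 2: 0 + count([2, 1, 2, 2], 2)
lst[0]=2 == 2: 1 + count([1, 2, 2], 2)
lst[0]=1 != 2: 0 + count([2, 2], 2)
lst[0]=2 == 2: 1 + count([2], 2)
lst[0]=2 == 2: 1 + count([], 2)
= 3


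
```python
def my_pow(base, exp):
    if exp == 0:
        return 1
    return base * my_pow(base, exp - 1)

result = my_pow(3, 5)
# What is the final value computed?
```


my_pow(3, 5)
= 3 * my_pow(3, 4)
= 3 * 3 * my_pow(3, 3)
= 3 * 3 * 3 * my_pow(3, 2)
= 3 * 3 * 3 * 3 * my_pow(3, 1)
= 3 * 3 * 3 * 3 * 3 * my_pow(3, 0)
= 3 * 3 * 3 * 3 * 3 * 1
= 243


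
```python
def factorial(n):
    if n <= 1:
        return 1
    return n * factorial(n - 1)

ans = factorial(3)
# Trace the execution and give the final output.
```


factorial(3)
= 3 * factorial(2)
= 3 * 2 * factorial(1)
= 3 * 2 * 1
= 6


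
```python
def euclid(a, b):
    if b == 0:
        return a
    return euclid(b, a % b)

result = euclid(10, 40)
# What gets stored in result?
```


euclid(10, 40)
= euclid(40, 10 % 40) = euclid(40, 10)
= euclid(10, 40 % 10) = euclid(10, 0)
b == 0, return a = 10


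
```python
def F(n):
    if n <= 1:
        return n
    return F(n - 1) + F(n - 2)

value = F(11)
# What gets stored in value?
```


F(11)
= F(10) + F(9)
= (F(9) + F(8)) + F(9)
Computing bottom-up: F(0)=0, F(1)=1, F(2)=1, F(3)=2, F(4)=3, F(5)=5, F(6)=8, F(7)=13, F(8)=21, F(9)=34, F(10)=55, F(11)=89
= 89


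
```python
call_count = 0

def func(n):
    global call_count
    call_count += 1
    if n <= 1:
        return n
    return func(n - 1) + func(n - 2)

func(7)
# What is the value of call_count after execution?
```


func(7) calls func(6) and func(5); each non-base call branches into two more.
Let C(k) = total number of calls made by func(k), including the call to func(k) itself.
Base cases: C(0) = 1, C(1) = 1
Recurrence: C(k) = 1 + C(k-1) + C(k-2)
  C(2) = 1 + C(1) + C(0) = 1 + 1 + 1 = 3
  C(3) = 1 + C(2) + C(1) = 1 + 3 + 1 = 5
  C(4) = 1 + C(3) + C(2) = 1 + 5 + 3 = 9
  C(5) = 1 + C(4) + C(3) = 1 + 9 + 5 = 15
  C(6) = 1 + C(5) + C(4) = 1 + 15 + 9 = 25
  C(7) = 1 + C(6) + C(5) = 1 + 25 + 15 = 41
Total calls = C(7) = 41


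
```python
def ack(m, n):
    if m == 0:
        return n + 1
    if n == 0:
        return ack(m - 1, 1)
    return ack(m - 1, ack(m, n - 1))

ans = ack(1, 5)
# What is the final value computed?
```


ack(1, 5)
= ack(0, ack(1, 4))
First compute ack(1, 4) = 6
= ack(0, 6)
= 7


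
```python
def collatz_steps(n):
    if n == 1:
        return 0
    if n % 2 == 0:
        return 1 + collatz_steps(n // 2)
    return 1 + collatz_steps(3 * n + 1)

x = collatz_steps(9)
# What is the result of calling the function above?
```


collatz_steps(9)
9 is odd -> 3*9+1 = 28 -> collatz_steps(28)
28 is even -> collatz_steps(14)
14 is even -> collatz_steps(7)
7 is odd -> 3*7+1 = 22 -> collatz_steps(22)
22 is even -> collatz_steps(11)
11 is odd -> 3*11+1 = 34 -> collatz_steps(34)
34 is even -> collatz_steps(17)
17 is odd -> 3*17+1 = 52 -> collatz_steps(52)
52 is even -> collatz_steps(26)
26 is even -> collatz_steps(13)
13 is odd -> 3*13+1 = 40 -> collatz_steps(40)
40 is even -> collatz_steps(20)
20 is even -> collatz_steps(10)
10 is even -> collatz_steps(5)
5 is odd -> 3*5+1 = 16 -> collatz_steps(16)
16 is even -> collatz_steps(8)
8 is even -> collatz_steps(4)
4 is even -> collatz_steps(2)
2 is even -> collatz_steps(1)
Reached 1 after 19 steps
= 19


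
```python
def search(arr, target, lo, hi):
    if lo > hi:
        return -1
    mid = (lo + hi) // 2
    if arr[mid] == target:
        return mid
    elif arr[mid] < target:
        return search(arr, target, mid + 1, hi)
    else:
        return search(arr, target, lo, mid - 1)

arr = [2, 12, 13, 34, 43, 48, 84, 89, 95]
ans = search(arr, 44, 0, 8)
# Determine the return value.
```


search(arr, 44, 0, 8)
lo=0, hi=8, mid=4, arr[mid]=43
43 < 44, search right half
lo=5, hi=8, mid=6, arr[mid]=84
84 > 44, search left half
lo=5, hi=5, mid=5, arr[mid]=48
48 > 44, search left half
lo > hi, target not found, return -1
= -1


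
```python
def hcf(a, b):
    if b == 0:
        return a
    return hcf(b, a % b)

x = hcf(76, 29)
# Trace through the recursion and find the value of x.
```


hcf(76, 29)
= hcf(29, 76 % 29) = hcf(29, 18)
= hcf(18, 29 % 18) = hcf(18, 11)
= hcf(11, 18 % 11) = hcf(11, 7)
= hcf(7, 11 % 7) = hcf(7, 4)
= hcf(4, 7 % 4) = hcf(4, 3)
= hcf(3, 4 % 3) = hcf(3, 1)
= hcf(1, 3 % 1) = hcf(1, 0)
b == 0, return a = 1


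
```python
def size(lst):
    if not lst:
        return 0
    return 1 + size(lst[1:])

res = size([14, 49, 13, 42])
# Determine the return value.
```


size([14, 49, 13, 42])
= 1 + size([49, 13, 42])
= 1 + 1 + size([13, 42])
= 1 + 1 + 1 + size([42])
= 1 + 1 + 1 + 1 + size([])
= 1 + 1 + 1 + 1 + 0
= 4


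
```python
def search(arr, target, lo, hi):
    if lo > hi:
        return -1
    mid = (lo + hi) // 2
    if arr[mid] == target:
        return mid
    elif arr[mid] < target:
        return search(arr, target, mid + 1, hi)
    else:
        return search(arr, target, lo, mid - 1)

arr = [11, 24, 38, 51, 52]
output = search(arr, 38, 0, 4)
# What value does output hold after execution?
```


search(arr, 38, 0, 4)
lo=0, hi=4, mid=2, arr[mid]=38
arr[2] == 38, found at index 2
= 2


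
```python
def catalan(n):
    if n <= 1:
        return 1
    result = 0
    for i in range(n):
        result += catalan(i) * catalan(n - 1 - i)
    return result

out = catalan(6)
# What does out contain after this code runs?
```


catalan(6)
= sum of catalan(i) * catalan(6-1-i) for i in 0..5
First compute sub-values bottom-up:
  catalan(0) = 1, catalan(1) = 1
  catalan(2) = 1*1 + 1*1 = 2
  catalan(3) = 1*2 + 1*1 + 2*1 = 5
  catalan(4) = 1*5 + 1*2 + 2*1 + 5*1 = 14
  catalan(5) = 1*14 + 1*5 + 2*2 + 5*1 + 14*1 = 42
Now catalan(6):
  catalan(0)*catalan(5) = 1*42 = 42
  catalan(1)*catalan(4) = 1*14 = 14
  catalan(2)*catalan(3) = 2*5 = 10
  catalan(3)*catalan(2) = 5*2 = 10
  catalan(4)*catalan(1) = 14*1 = 14
  catalan(5)*catalan(0) = 42*1 = 42
= 42 + 14 + 10 + 10 + 14 + 42
= 132


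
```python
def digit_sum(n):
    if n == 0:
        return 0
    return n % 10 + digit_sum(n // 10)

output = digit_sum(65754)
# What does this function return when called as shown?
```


digit_sum(65754)
= 4 + digit_sum(6575)
= 4 + 5 + digit_sum(657)
= 4 + 5 + 7 + digit_sum(65)
= 4 + 5 + 7 + 5 + digit_sum(6)
= 4 + 5 + 7 + 5 + 6 + digit_sum(0)
= 4 + 5 + 7 + 5 + 6 + 0
= 27


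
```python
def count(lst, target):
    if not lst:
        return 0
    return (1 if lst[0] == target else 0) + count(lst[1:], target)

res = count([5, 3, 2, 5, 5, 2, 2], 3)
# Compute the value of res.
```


count([5, 3, 2, 5, 5, 2, 2], 3)
lst[0]=5 != 3: 0 + count([3, 2, 5, 5, 2, 2], 3)
lst[0]=3 == 3: 1 + count([2, 5, 5, 2, 2], 3)
lst[0]=2 != 3: 0 + count([5, 5, 2, 2], 3)
lst[0]=5 != 3: 0 + count([5, 2, 2], 3)
lst[0]=5 != 3: 0 + count([2, 2], 3)
lst[0]=2 != 3: 0 + count([2], 3)
lst[0]=2 != 3: 0 + count([], 3)
= 1


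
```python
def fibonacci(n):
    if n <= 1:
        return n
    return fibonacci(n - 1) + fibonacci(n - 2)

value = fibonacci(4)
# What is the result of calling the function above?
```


fibonacci(4)
= fibonacci(3) + fibonacci(2)
= (fibonacci(2) + fibonacci(1)) + fibonacci(2)
Computing bottom-up: fibonacci(0)=0, fibonacci(1)=1, fibonacci(2)=1, fibonacci(3)=2, fibonacci(4)=3
= 3


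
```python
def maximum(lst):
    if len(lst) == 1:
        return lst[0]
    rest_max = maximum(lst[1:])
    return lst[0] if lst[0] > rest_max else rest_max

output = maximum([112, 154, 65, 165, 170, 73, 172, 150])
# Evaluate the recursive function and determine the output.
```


maximum([112, 154, 65, 165, 170, 73, 172, 150])
= compare 112 with maximum([154, 65, 165, 170, 73, 172, 150])
= compare 154 with maximum([65, 165, 170, 73, 172, 150])
= compare 65 with maximum([165, 170, 73, 172, 150])
= compare 165 with maximum([170, 73, 172, 150])
= compare 170 with maximum([73, 172, 150])
= compare 73 with maximum([172, 150])
= compare 172 with maximum([150])
Base: maximum([150]) = 150
compare 172 with 150: max = 172
compare 73 with 172: max = 172
compare 170 with 172: max = 172
compare 165 with 172: max = 172
compare 65 with 172: max = 172
compare 154 with 172: max = 172
compare 112 with 172: max = 172
= 172


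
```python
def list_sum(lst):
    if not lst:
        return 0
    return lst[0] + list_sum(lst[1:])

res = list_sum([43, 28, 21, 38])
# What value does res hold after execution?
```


list_sum([43, 28, 21, 38])
= 43 + list_sum([28, 21, 38])
= 43 + 28 + list_sum([21, 38])
= 43 + 28 + 21 + list_sum([38])
= 43 + 28 + 21 + 38 + list_sum([])
= 43 + 28 + 21 + 38 + 0
= 130


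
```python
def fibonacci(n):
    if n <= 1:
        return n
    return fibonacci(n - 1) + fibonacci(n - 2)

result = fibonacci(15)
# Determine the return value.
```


fibonacci(15)
= fibonacci(14) + fibonacci(13)
= (fibonacci(13) + fibonacci(12)) + fibonacci(13)
Computing bottom-up: fibonacci(0)=0, fibonacci(1)=1, fibonacci(2)=1, fibonacci(3)=2, fibonacci(4)=3, fibonacci(5)=5, fibonacci(6)=8, fibonacci(7)=13, fibonacci(8)=21, fibonacci(9)=34, fibonacci(10)=55, fibonacci(11)=89, fibonacci(12)=144, fibonacci(13)=233, fibonacci(14)=377, fibonacci(15)=610
= 610


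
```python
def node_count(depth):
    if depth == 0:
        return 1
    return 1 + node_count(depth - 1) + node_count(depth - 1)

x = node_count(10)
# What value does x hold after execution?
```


node_count(10)
= 1 + node_count(9) + node_count(9)
= 1 + 2 * node_count(9)
node_count(k) = 2^(k+1) - 1
node_count(0) = 1
node_count(1) = 3
node_count(2) = 7
node_count(3) = 15
node_count(4) = 31
node_count(10) = 2^11 - 1 = 2047


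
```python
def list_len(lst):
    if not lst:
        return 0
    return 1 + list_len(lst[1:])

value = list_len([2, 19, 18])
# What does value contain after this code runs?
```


list_len([2, 19, 18])
= 1 + list_len([19, 18])
= 1 + 1 + list_len([18])
= 1 + 1 + 1 + list_len([])
= 1 + 1 + 1 + 0
= 3


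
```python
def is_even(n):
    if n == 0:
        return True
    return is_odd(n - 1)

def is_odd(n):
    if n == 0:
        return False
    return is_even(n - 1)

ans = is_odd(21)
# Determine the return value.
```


is_odd(21)
= is_even(20)
= is_odd(19)
= is_even(18)
= is_odd(17)
= is_even(16)
= is_odd(15)
= is_even(14)
= is_odd(13)
= is_even(12)
= is_odd(11)
= is_even(10)
= is_odd(9)
= is_even(8)
= is_odd(7)
= is_even(6)
= is_odd(5)
= is_even(4)
= is_odd(3)
= is_even(2)
= is_odd(1)
= is_even(0)
n == 0: return True
= True


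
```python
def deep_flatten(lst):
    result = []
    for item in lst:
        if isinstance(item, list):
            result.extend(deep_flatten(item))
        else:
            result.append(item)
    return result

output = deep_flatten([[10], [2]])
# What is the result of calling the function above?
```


deep_flatten([[10], [2]])
Processing each element:
  [10] is a list -> deep_flatten recursively -> [10]
  [2] is a list -> deep_flatten recursively -> [2]
= [10, 2]


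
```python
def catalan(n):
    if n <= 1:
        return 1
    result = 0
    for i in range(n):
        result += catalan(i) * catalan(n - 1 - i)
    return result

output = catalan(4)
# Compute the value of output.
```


catalan(4)
= sum of catalan(i) * catalan(4-1-i) for i in 0..3
First compute sub-values bottom-up:
  catalan(0) = 1, catalan(1) = 1
  catalan(2) = 1*1 + 1*1 = 2
  catalan(3) = 1*2 + 1*1 + 2*1 = 5
Now catalan(4):
  catalan(0)*catalan(3) = 1*5 = 5
  catalan(1)*catalan(2) = 1*2 = 2
  catalan(2)*catalan(1) = 2*1 = 2
  catalan(3)*catalan(0) = 5*1 = 5
= 5 + 2 + 2 + 5
= 14


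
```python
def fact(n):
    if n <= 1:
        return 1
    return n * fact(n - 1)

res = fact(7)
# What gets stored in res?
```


fact(7)
= 7 * fact(6)
= 7 * 6 * fact(5)
= 7 * 6 * 5 * fact(4)
= 7 * 6 * 5 * 4 * fact(3)
= 7 * 6 * 5 * 4 * 3 * fact(2)
= 7 * 6 * 5 * 4 * 3 * 2 * fact(1)
= 7 * 6 * 5 * 4 * 3 * 2 * 1
= 5040


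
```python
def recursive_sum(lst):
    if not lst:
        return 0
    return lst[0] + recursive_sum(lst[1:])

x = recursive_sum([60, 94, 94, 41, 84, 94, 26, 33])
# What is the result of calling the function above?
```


recursive_sum([60, 94, 94, 41, 84, 94, 26, 33])
= 60 + recursive_sum([94, 94, 41, 84, 94, 26, 33])
= 60 + 94 + recursive_sum([94, 41, 84, 94, 26, 33])
= 60 + 94 + 94 + recursive_sum([41, 84, 94, 26, 33])
= 60 + 94 + 94 + 41 + recursive_sum([84, 94, 26, 33])
= 60 + 94 + 94 + 41 + 84 + recursive_sum([94, 26, 33])
= 60 + 94 + 94 + 41 + 84 + 94 + recursive_sum([26, 33])
= 60 + 94 + 94 + 41 + 84 + 94 + 26 + recursive_sum([33])
= 60 + 94 + 94 + 41 + 84 + 94 + 26 + 33 + recursive_sum([])
= 60 + 94 + 94 + 41 + 84 + 94 + 26 + 33 + 0
= 526


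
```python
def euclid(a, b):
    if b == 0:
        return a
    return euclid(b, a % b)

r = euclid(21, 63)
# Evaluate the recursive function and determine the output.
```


euclid(21, 63)
= euclid(63, 21 % 63) = euclid(63, 21)
= euclid(21, 63 % 21) = euclid(21, 0)
b == 0, return a = 21


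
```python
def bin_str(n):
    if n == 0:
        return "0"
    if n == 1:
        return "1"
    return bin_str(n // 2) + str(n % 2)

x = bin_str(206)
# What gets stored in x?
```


bin_str(206)
= bin_str(103) + "0"
= bin_str(51) + "1" + "0"
= bin_str(25) + "1" + "1" + "0"
= bin_str(12) + "1" + "1" + "1" + "0"
= bin_str(6) + "0" + "1" + "1" + "1" + "0"
= bin_str(3) + "0" + "0" + "1" + "1" + "1" + "0"
= bin_str(1) + "1" + "0" + "0" + "1" + "1" + "1" + "0"
= "1" + "1" + "0" + "0" + "1" + "1" + "1" + "0"
= "11001110"


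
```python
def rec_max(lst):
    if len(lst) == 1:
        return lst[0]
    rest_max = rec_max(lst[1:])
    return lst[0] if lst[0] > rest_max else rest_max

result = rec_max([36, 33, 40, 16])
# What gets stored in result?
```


rec_max([36, 33, 40, 16])
= compare 36 with rec_max([33, 40, 16])
= compare 33 with rec_max([40, 16])
= compare 40 with rec_max([16])
Base: rec_max([16]) = 16
compare 40 with 16: max = 40
compare 33 with 40: max = 40
compare 36 with 40: max = 40
= 40


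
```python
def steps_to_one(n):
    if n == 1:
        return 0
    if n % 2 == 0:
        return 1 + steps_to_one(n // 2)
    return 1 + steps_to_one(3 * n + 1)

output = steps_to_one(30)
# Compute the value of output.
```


steps_to_one(30)
30 is even -> steps_to_one(15)
15 is odd -> 3*15+1 = 46 -> steps_to_one(46)
46 is even -> steps_to_one(23)
23 is odd -> 3*23+1 = 70 -> steps_to_one(70)
70 is even -> steps_to_one(35)
35 is odd -> 3*35+1 = 106 -> steps_to_one(106)
106 is even -> steps_to_one(53)
53 is odd -> 3*53+1 = 160 -> steps_to_one(160)
160 is even -> steps_to_one(80)
80 is even -> steps_to_one(40)
40 is even -> steps_to_one(20)
20 is even -> steps_to_one(10)
10 is even -> steps_to_one(5)
5 is odd -> 3*5+1 = 16 -> steps_to_one(16)
16 is even -> steps_to_one(8)
8 is even -> steps_to_one(4)
4 is even -> steps_to_one(2)
2 is even -> steps_to_one(1)
Reached 1 after 18 steps
= 18


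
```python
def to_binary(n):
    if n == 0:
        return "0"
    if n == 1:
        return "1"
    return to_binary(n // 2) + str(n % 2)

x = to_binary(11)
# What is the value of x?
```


to_binary(11)
= to_binary(5) + "1"
= to_binary(2) + "1" + "1"
= to_binary(1) + "0" + "1" + "1"
= "1" + "0" + "1" + "1"
= "1011"


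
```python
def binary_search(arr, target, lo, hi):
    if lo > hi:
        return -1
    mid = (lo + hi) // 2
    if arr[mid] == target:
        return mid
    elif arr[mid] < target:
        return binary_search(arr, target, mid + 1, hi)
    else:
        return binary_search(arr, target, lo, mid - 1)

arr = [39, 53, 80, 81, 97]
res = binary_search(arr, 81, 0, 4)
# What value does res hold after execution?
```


binary_search(arr, 81, 0, 4)
lo=0, hi=4, mid=2, arr[mid]=80
80 < 81, search right half
lo=3, hi=4, mid=3, arr[mid]=81
arr[3] == 81, found at index 3
= 3


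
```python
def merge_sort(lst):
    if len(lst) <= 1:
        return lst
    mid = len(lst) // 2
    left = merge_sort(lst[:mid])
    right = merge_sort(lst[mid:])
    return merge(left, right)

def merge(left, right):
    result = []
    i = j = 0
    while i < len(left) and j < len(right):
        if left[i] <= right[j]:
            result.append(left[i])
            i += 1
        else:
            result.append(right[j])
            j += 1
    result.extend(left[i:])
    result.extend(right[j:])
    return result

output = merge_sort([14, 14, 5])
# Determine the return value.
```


merge_sort([14, 14, 5])
Split into [14] and [14, 5]
Left sorted: [14]
Right sorted: [5, 14]
Merge [14] and [5, 14]
= [5, 14, 14]


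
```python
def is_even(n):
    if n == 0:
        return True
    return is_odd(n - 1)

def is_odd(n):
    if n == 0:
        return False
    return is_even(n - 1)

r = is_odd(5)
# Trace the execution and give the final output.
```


is_odd(5)
= is_even(4)
= is_odd(3)
= is_even(2)
= is_odd(1)
= is_even(0)
n == 0: return True
= True


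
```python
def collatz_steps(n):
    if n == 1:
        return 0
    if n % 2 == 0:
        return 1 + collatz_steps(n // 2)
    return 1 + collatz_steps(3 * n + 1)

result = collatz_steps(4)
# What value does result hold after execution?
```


collatz_steps(4)
4 is even -> collatz_steps(2)
2 is even -> collatz_steps(1)
Reached 1 after 2 steps
= 2


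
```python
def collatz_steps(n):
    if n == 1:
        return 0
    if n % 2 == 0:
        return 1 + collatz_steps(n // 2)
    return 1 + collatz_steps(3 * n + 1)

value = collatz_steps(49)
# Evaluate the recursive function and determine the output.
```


collatz_steps(49)
49 is odd -> 3*49+1 = 148 -> collatz_steps(148)
148 is even -> collatz_steps(74)
74 is even -> collatz_steps(37)
37 is odd -> 3*37+1 = 112 -> collatz_steps(112)
112 is even -> collatz_steps(56)
56 is even -> collatz_steps(28)
28 is even -> collatz_steps(14)
14 is even -> collatz_steps(7)
7 is odd -> 3*7+1 = 22 -> collatz_steps(22)
22 is even -> collatz_steps(11)
11 is odd -> 3*11+1 = 34 -> collatz_steps(34)
34 is even -> collatz_steps(17)
17 is odd -> 3*17+1 = 52 -> collatz_steps(52)
52 is even -> collatz_steps(26)
26 is even -> collatz_steps(13)
13 is odd -> 3*13+1 = 40 -> collatz_steps(40)
40 is even -> collatz_steps(20)
20 is even -> collatz_steps(10)
10 is even -> collatz_steps(5)
5 is odd -> 3*5+1 = 16 -> collatz_steps(16)
16 is even -> collatz_steps(8)
8 is even -> collatz_steps(4)
4 is even -> collatz_steps(2)
2 is even -> collatz_steps(1)
Reached 1 after 24 steps
= 24


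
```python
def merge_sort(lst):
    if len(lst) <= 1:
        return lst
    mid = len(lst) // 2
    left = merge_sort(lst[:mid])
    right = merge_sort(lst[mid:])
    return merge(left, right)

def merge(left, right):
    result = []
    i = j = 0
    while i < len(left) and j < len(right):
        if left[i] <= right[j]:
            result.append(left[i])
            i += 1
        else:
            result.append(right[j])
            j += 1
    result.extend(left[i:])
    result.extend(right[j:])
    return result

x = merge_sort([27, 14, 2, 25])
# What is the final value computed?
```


merge_sort([27, 14, 2, 25])
Split into [27, 14] and [2, 25]
Left sorted: [14, 27]
Right sorted: [2, 25]
Merge [14, 27] and [2, 25]
= [2, 14, 25, 27]


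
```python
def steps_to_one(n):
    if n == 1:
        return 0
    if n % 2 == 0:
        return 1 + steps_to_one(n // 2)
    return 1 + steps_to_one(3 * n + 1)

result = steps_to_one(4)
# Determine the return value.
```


steps_to_one(4)
4 is even -> steps_to_one(2)
2 is even -> steps_to_one(1)
Reached 1 after 2 steps
= 2


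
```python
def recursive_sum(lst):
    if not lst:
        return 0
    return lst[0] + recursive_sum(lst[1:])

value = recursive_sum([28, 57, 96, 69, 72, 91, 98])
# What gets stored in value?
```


recursive_sum([28, 57, 96, 69, 72, 91, 98])
= 28 + recursive_sum([57, 96, 69, 72, 91, 98])
= 28 + 57 + recursive_sum([96, 69, 72, 91, 98])
= 28 + 57 + 96 + recursive_sum([69, 72, 91, 98])
= 28 + 57 + 96 + 69 + recursive_sum([72, 91, 98])
= 28 + 57 + 96 + 69 + 72 + recursive_sum([91, 98])
= 28 + 57 + 96 + 69 + 72 + 91 + recursive_sum([98])
= 28 + 57 + 96 + 69 + 72 + 91 + 98 + recursive_sum([])
= 28 + 57 + 96 + 69 + 72 + 91 + 98 + 0
= 511


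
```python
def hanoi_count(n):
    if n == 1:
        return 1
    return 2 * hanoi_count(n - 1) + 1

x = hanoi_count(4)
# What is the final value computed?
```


hanoi_count(4)
= 2 * hanoi_count(3) + 1
= 2 * (2 * hanoi_count(2) + 1) + 1
= 2 * (2 * (2 * hanoi_count(1) + 1) + 1) + 1
Now compute bottom-up:
hanoi_count(1) = 1
hanoi_count(2) = 2 * 1 + 1 = 3
hanoi_count(3) = 2 * 3 + 1 = 7
hanoi_count(4) = 2 * 7 + 1 = 15
= 15


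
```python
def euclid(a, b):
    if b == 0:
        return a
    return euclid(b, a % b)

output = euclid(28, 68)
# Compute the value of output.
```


euclid(28, 68)
= euclid(68, 28 % 68) = euclid(68, 28)
= euclid(28, 68 % 28) = euclid(28, 12)
= euclid(12, 28 % 12) = euclid(12, 4)
= euclid(4, 12 % 4) = euclid(4, 0)
b == 0, return a = 4


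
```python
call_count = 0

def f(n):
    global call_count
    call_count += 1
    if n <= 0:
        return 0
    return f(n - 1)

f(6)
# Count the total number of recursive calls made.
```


f(6) calls f(5) calls ... calls f(0)
Total calls: 6 + 1 (for base case) = 7


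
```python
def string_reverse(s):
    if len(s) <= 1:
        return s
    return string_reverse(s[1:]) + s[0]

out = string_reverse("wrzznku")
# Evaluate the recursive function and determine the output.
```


string_reverse("wrzznku")
= string_reverse("rzznku") + "w"
= string_reverse("zznku") + "r" + "w"
= string_reverse("znku") + "z" + "r" + "w"
= string_reverse("nku") + "z" + "z" + "r" + "w"
= string_reverse("ku") + "n" + "z" + "z" + "r" + "w"
= string_reverse("u") + "k" + "n" + "z" + "z" + "r" + "w"
= "u" + "k" + "n" + "z" + "z" + "r" + "w"
= "uknzzrw"


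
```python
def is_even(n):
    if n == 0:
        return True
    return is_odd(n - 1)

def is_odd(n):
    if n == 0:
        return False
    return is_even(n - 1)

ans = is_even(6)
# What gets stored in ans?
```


is_even(6)
= is_odd(5)
= is_even(4)
= is_odd(3)
= is_even(2)
= is_odd(1)
= is_even(0)
n == 0: return True
= True


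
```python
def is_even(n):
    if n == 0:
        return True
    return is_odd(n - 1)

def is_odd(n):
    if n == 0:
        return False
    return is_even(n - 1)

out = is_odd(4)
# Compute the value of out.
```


is_odd(4)
= is_even(3)
= is_odd(2)
= is_even(1)
= is_odd(0)
n == 0: return False
= False


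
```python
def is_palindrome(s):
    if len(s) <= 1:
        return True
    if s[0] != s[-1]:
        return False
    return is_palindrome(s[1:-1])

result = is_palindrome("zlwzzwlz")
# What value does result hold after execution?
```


is_palindrome("zlwzzwlz")
"zlwzzwlz": s[0]='z' == s[-1]='z' -> is_palindrome("lwzzwl")
"lwzzwl": s[0]='l' == s[-1]='l' -> is_palindrome("wzzw")
"wzzw": s[0]='w' == s[-1]='w' -> is_palindrome("zz")
"zz": s[0]='z' == s[-1]='z' -> is_palindrome("")
"": len <= 1 -> True
= True


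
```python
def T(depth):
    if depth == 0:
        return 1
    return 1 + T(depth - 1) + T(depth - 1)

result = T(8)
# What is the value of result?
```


T(8)
= 1 + T(7) + T(7)
= 1 + 2 * T(7)
T(k) = 2^(k+1) - 1
T(0) = 1
T(1) = 3
T(2) = 7
T(3) = 15
T(4) = 31
T(8) = 2^9 - 1 = 511


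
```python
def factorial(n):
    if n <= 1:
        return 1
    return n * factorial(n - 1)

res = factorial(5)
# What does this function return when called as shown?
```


factorial(5)
= 5 * factorial(4)
= 5 * 4 * factorial(3)
= 5 * 4 * 3 * factorial(2)
= 5 * 4 * 3 * 2 * factorial(1)
= 5 * 4 * 3 * 2 * 1
= 120


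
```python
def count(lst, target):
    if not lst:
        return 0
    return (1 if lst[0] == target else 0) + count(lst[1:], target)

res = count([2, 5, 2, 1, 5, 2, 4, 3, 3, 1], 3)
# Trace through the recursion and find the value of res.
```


count([2, 5, 2, 1, 5, 2, 4, 3, 3, 1], 3)
lst[0]=2 != 3: 0 + count([5, 2, 1, 5, 2, 4, 3, 3, 1], 3)
lst[0]=5 != 3: 0 + count([2, 1, 5, 2, 4, 3, 3, 1], 3)
lst[0]=2 != 3: 0 + count([1, 5, 2, 4, 3, 3, 1], 3)
lst[0]=1 != 3: 0 + count([5, 2, 4, 3, 3, 1], 3)
lst[0]=5 != 3: 0 + count([2, 4, 3, 3, 1], 3)
lst[0]=2 != 3: 0 + count([4, 3, 3, 1], 3)
lst[0]=4 != 3: 0 + count([3, 3, 1], 3)
lst[0]=3 == 3: 1 + count([3, 1], 3)
lst[0]=3 == 3: 1 + count([1], 3)
lst[0]=1 != 3: 0 + count([], 3)
= 2


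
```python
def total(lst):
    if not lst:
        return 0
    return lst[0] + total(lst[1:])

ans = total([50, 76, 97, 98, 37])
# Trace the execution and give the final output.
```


total([50, 76, 97, 98, 37])
= 50 + total([76, 97, 98, 37])
= 50 + 76 + total([97, 98, 37])
= 50 + 76 + 97 + total([98, 37])
= 50 + 76 + 97 + 98 + total([37])
= 50 + 76 + 97 + 98 + 37 + total([])
= 50 + 76 + 97 + 98 + 37 + 0
= 358


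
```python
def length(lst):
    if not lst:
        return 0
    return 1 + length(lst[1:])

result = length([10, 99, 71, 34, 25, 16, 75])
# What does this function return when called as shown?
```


length([10, 99, 71, 34, 25, 16, 75])
= 1 + length([99, 71, 34, 25, 16, 75])
= 1 + 1 + length([71, 34, 25, 16, 75])
= 1 + 1 + 1 + length([34, 25, 16, 75])
= 1 + 1 + 1 + 1 + length([25, 16, 75])
= 1 + 1 + 1 + 1 + 1 + length([16, 75])
= 1 + 1 + 1 + 1 + 1 + 1 + length([75])
= 1 + 1 + 1 + 1 + 1 + 1 + 1 + length([])
= 1 + 1 + 1 + 1 + 1 + 1 + 1 + 0
= 7


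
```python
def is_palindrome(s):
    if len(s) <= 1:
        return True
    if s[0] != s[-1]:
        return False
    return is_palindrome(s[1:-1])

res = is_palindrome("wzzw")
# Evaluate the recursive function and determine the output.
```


is_palindrome("wzzw")
"wzzw": s[0]='w' == s[-1]='w' -> is_palindrome("zz")
"zz": s[0]='z' == s[-1]='z' -> is_palindrome("")
"": len <= 1 -> True
= True


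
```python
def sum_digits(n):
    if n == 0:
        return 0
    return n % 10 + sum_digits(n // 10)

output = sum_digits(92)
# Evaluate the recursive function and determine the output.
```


sum_digits(92)
= 2 + sum_digits(9)
= 2 + 9 + sum_digits(0)
= 2 + 9 + 0
= 11


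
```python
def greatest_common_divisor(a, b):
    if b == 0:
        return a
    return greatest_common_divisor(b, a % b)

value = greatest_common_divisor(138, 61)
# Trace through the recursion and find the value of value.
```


greatest_common_divisor(138, 61)
= greatest_common_divisor(61, 138 % 61) = greatest_common_divisor(61, 16)
= greatest_common_divisor(16, 61 % 16) = greatest_common_divisor(16, 13)
= greatest_common_divisor(13, 16 % 13) = greatest_common_divisor(13, 3)
= greatest_common_divisor(3, 13 % 3) = greatest_common_divisor(3, 1)
= greatest_common_divisor(1, 3 % 1) = greatest_common_divisor(1, 0)
b == 0, return a = 1


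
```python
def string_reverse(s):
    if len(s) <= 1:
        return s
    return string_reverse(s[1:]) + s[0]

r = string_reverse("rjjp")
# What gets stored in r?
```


string_reverse("rjjp")
= string_reverse("jjp") + "r"
= string_reverse("jp") + "j" + "r"
= string_reverse("p") + "j" + "j" + "r"
= "p" + "j" + "j" + "r"
= "pjjr"


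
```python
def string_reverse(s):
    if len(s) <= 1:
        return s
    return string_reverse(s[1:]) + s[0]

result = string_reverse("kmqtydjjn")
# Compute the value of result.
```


string_reverse("kmqtydjjn")
= string_reverse("mqtydjjn") + "k"
= string_reverse("qtydjjn") + "m" + "k"
= string_reverse("tydjjn") + "q" + "m" + "k"
= string_reverse("ydjjn") + "t" + "q" + "m" + "k"
= string_reverse("djjn") + "y" + "t" + "q" + "m" + "k"
= string_reverse("jjn") + "d" + "y" + "t" + "q" + "m" + "k"
= string_reverse("jn") + "j" + "d" + "y" + "t" + "q" + "m" + "k"
= string_reverse("n") + "j" + "j" + "d" + "y" + "t" + "q" + "m" + "k"
= "n" + "j" + "j" + "d" + "y" + "t" + "q" + "m" + "k"
= "njjdytqmk"


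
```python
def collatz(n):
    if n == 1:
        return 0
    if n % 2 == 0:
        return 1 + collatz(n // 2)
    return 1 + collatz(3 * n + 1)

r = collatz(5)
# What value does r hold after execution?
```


collatz(5)
5 is odd -> 3*5+1 = 16 -> collatz(16)
16 is even -> collatz(8)
8 is even -> collatz(4)
4 is even -> collatz(2)
2 is even -> collatz(1)
Reached 1 after 5 steps
= 5


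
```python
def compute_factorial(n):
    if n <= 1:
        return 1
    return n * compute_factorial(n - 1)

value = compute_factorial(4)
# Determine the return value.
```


compute_factorial(4)
= 4 * compute_factorial(3)
= 4 * 3 * compute_factorial(2)
= 4 * 3 * 2 * compute_factorial(1)
= 4 * 3 * 2 * 1
= 24


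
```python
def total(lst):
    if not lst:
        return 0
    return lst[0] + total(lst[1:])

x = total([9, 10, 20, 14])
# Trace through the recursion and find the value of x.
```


total([9, 10, 20, 14])
= 9 + total([10, 20, 14])
= 9 + 10 + total([20, 14])
= 9 + 10 + 20 + total([14])
= 9 + 10 + 20 + 14 + total([])
= 9 + 10 + 20 + 14 + 0
= 53


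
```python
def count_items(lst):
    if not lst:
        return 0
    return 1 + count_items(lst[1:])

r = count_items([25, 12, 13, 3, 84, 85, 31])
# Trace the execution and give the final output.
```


count_items([25, 12, 13, 3, 84, 85, 31])
= 1 + count_items([12, 13, 3, 84, 85, 31])
= 1 + 1 + count_items([13, 3, 84, 85, 31])
= 1 + 1 + 1 + count_items([3, 84, 85, 31])
= 1 + 1 + 1 + 1 + count_items([84, 85, 31])
= 1 + 1 + 1 + 1 + 1 + count_items([85, 31])
= 1 + 1 + 1 + 1 + 1 + 1 + count_items([31])
= 1 + 1 + 1 + 1 + 1 + 1 + 1 + count_items([])
= 1 + 1 + 1 + 1 + 1 + 1 + 1 + 0
= 7


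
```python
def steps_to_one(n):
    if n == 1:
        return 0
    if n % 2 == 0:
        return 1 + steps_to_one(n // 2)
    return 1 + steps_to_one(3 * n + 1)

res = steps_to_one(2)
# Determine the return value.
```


steps_to_one(2)
2 is even -> steps_to_one(1)
Reached 1 after 1 steps
= 1


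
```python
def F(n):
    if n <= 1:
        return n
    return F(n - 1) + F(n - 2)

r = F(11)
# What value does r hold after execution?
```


F(11)
= F(10) + F(9)
= (F(9) + F(8)) + F(9)
Computing bottom-up: F(0)=0, F(1)=1, F(2)=1, F(3)=2, F(4)=3, F(5)=5, F(6)=8, F(7)=13, F(8)=21, F(9)=34, F(10)=55, F(11)=89
= 89


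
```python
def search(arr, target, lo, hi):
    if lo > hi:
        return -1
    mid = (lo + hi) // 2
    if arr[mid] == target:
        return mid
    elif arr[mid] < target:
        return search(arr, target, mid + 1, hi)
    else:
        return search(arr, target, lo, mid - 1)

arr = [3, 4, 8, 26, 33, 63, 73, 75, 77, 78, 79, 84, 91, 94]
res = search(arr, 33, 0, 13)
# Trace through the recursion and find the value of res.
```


search(arr, 33, 0, 13)
lo=0, hi=13, mid=6, arr[mid]=73
73 > 33, search left half
lo=0, hi=5, mid=2, arr[mid]=8
8 < 33, search right half
lo=3, hi=5, mid=4, arr[mid]=33
arr[4] == 33, found at index 4
= 4


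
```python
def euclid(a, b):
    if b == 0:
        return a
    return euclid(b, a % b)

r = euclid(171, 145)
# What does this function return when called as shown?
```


euclid(171, 145)
= euclid(145, 171 % 145) = euclid(145, 26)
= euclid(26, 145 % 26) = euclid(26, 15)
= euclid(15, 26 % 15) = euclid(15, 11)
= euclid(11, 15 % 11) = euclid(11, 4)
= euclid(4, 11 % 4) = euclid(4, 3)
= euclid(3, 4 % 3) = euclid(3, 1)
= euclid(1, 3 % 1) = euclid(1, 0)
b == 0, return a = 1


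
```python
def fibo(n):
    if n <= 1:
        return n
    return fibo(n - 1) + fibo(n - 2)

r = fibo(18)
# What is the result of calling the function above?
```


fibo(18)
= fibo(17) + fibo(16)
= (fibo(16) + fibo(15)) + fibo(16)
Computing bottom-up: fibo(0)=0, fibo(1)=1, fibo(2)=1, fibo(3)=2, fibo(4)=3, fibo(5)=5, fibo(6)=8, fibo(7)=13, fibo(8)=21, fibo(9)=34, fibo(10)=55, fibo(11)=89, fibo(12)=144, fibo(13)=233, fibo(14)=377, fibo(15)=610, fibo(16)=987, fibo(17)=1597, fibo(18)=2584
= 2584


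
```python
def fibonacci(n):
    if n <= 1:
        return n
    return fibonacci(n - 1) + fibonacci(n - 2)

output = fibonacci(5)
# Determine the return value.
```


fibonacci(5)
= fibonacci(4) + fibonacci(3)
= (fibonacci(3) + fibonacci(2)) + fibonacci(3)
Computing bottom-up: fibonacci(0)=0, fibonacci(1)=1, fibonacci(2)=1, fibonacci(3)=2, fibonacci(4)=3, fibonacci(5)=5
= 5


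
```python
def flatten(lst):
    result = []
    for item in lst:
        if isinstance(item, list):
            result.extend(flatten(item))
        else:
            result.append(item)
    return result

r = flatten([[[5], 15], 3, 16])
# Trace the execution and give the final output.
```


flatten([[[5], 15], 3, 16])
Processing each element:
  [[5], 15] is a list -> flatten recursively -> [5, 15]
  3 is not a list -> append 3
  16 is not a list -> append 16
= [5, 15, 3, 16]
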